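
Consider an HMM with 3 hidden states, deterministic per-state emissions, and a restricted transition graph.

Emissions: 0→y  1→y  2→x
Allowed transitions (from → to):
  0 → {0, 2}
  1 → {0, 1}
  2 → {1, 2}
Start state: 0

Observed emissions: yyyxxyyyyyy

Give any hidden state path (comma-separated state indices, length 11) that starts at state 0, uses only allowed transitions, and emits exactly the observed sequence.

0,0,0,2,2,1,1,1,1,0,0

  t0 'y' -> {0,1}, take 0 (start)
  t1 'y' -> {0,1}, take 0 (0->0 ok)
  t2 'y' -> {0,1}, take 0 (0->0 ok)
  t3 'x' -> {2}, take 2 (0->2 ok)
  t4 'x' -> {2}, take 2 (2->2 ok)
  t5 'y' -> {0,1}, take 1 (2->1 ok)
  t6 'y' -> {0,1}, take 1 (1->1 ok)
  t7 'y' -> {0,1}, take 1 (1->1 ok)
  t8 'y' -> {0,1}, take 1 (1->1 ok)
  t9 'y' -> {0,1}, take 0 (1->0 ok)
  t10 'y' -> {0,1}, take 0 (0->0 ok)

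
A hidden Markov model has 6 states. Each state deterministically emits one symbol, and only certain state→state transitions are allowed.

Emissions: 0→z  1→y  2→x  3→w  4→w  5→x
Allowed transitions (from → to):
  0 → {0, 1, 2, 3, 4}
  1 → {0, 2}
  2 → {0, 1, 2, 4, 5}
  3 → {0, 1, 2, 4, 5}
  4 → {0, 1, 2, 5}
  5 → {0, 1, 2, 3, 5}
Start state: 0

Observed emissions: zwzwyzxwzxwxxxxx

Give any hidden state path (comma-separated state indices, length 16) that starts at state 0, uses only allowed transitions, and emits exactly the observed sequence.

  pos 0: z in {0}, choose 0; start
  pos 1: w in {3,4}, choose 4; 0->4 ok
  pos 2: z in {0}, choose 0; 4->0 ok
  pos 3: w in {3,4}, choose 3; 0->3 ok
  pos 4: y in {1}, choose 1; 3->1 ok
  pos 5: z in {0}, choose 0; 1->0 ok
  pos 6: x in {2,5}, choose 2; 0->2 ok
  pos 7: w in {3,4}, choose 4; 2->4 ok
  pos 8: z in {0}, choose 0; 4->0 ok
  pos 9: x in {2,5}, choose 2; 0->2 ok
  pos 10: w in {3,4}, choose 4; 2->4 ok
  pos 11: x in {2,5}, choose 5; 4->5 ok
  pos 12: x in {2,5}, choose 5; 5->5 ok
  pos 13: x in {2,5}, choose 5; 5->5 ok
  pos 14: x in {2,5}, choose 5; 5->5 ok
  pos 15: x in {2,5}, choose 5; 5->5 ok

0,4,0,3,1,0,2,4,0,2,4,5,5,5,5,5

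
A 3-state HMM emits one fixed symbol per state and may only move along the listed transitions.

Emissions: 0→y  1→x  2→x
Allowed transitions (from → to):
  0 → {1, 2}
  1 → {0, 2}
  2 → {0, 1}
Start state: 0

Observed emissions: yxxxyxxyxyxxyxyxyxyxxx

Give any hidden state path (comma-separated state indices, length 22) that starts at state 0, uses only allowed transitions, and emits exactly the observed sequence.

0,2,1,2,0,1,2,0,2,0,1,2,0,2,0,2,0,2,0,1,2,1

  0: obs=y cand={0} pick 0 [start]
  1: obs=x cand={1,2} pick 2 [0->2 ok]
  2: obs=x cand={1,2} pick 1 [2->1 ok]
  3: obs=x cand={1,2} pick 2 [1->2 ok]
  4: obs=y cand={0} pick 0 [2->0 ok]
  5: obs=x cand={1,2} pick 1 [0->1 ok]
  6: obs=x cand={1,2} pick 2 [1->2 ok]
  7: obs=y cand={0} pick 0 [2->0 ok]
  8: obs=x cand={1,2} pick 2 [0->2 ok]
  9: obs=y cand={0} pick 0 [2->0 ok]
  10: obs=x cand={1,2} pick 1 [0->1 ok]
  11: obs=x cand={1,2} pick 2 [1->2 ok]
  12: obs=y cand={0} pick 0 [2->0 ok]
  13: obs=x cand={1,2} pick 2 [0->2 ok]
  14: obs=y cand={0} pick 0 [2->0 ok]
  15: obs=x cand={1,2} pick 2 [0->2 ok]
  16: obs=y cand={0} pick 0 [2->0 ok]
  17: obs=x cand={1,2} pick 2 [0->2 ok]
  18: obs=y cand={0} pick 0 [2->0 ok]
  19: obs=x cand={1,2} pick 1 [0->1 ok]
  20: obs=x cand={1,2} pick 2 [1->2 ok]
  21: obs=x cand={1,2} pick 1 [2->1 ok]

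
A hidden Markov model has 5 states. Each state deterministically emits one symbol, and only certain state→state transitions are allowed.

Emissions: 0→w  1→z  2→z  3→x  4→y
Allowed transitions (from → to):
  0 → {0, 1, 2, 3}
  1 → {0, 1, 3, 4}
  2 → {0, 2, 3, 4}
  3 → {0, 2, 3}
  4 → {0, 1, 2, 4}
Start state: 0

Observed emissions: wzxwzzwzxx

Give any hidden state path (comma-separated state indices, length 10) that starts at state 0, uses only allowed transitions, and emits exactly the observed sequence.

  t0 'w' -> {0}, take 0 (start)
  t1 'z' -> {1,2}, take 1 (0->1 ok)
  t2 'x' -> {3}, take 3 (1->3 ok)
  t3 'w' -> {0}, take 0 (3->0 ok)
  t4 'z' -> {1,2}, take 2 (0->2 ok)
  t5 'z' -> {1,2}, take 2 (2->2 ok)
  t6 'w' -> {0}, take 0 (2->0 ok)
  t7 'z' -> {1,2}, take 1 (0->1 ok)
  t8 'x' -> {3}, take 3 (1->3 ok)
  t9 'x' -> {3}, take 3 (3->3 ok)

0,1,3,0,2,2,0,1,3,3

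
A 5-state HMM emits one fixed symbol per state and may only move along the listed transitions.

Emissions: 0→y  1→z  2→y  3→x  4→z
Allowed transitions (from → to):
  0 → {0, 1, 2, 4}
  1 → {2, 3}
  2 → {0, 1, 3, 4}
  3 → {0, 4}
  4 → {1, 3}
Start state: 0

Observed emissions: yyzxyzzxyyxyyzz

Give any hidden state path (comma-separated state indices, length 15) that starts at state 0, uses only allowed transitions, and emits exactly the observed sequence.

0,2,4,3,0,4,1,3,0,2,3,0,0,4,1

  [0] y  {0,2}  => 0  start
  [1] y  {0,2}  => 2  0->2 ok
  [2] z  {1,4}  => 4  2->4 ok
  [3] x  {3}  => 3  4->3 ok
  [4] y  {0,2}  => 0  3->0 ok
  [5] z  {1,4}  => 4  0->4 ok
  [6] z  {1,4}  => 1  4->1 ok
  [7] x  {3}  => 3  1->3 ok
  [8] y  {0,2}  => 0  3->0 ok
  [9] y  {0,2}  => 2  0->2 ok
  [10] x  {3}  => 3  2->3 ok
  [11] y  {0,2}  => 0  3->0 ok
  [12] y  {0,2}  => 0  0->0 ok
  [13] z  {1,4}  => 4  0->4 ok
  [14] z  {1,4}  => 1  4->1 ok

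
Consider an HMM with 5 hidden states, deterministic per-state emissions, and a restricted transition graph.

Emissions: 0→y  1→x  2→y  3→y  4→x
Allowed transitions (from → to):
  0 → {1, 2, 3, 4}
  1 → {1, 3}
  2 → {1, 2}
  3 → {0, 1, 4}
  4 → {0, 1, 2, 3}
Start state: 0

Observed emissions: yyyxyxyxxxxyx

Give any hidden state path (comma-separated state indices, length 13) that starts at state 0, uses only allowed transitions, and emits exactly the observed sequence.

  0: obs=y cand={0,2,3} pick 0 [start]
  1: obs=y cand={0,2,3} pick 3 [0->3 ok]
  2: obs=y cand={0,2,3} pick 0 [3->0 ok]
  3: obs=x cand={1,4} pick 4 [0->4 ok]
  4: obs=y cand={0,2,3} pick 0 [4->0 ok]
  5: obs=x cand={1,4} pick 1 [0->1 ok]
  6: obs=y cand={0,2,3} pick 3 [1->3 ok]
  7: obs=x cand={1,4} pick 4 [3->4 ok]
  8: obs=x cand={1,4} pick 1 [4->1 ok]
  9: obs=x cand={1,4} pick 1 [1->1 ok]
  10: obs=x cand={1,4} pick 1 [1->1 ok]
  11: obs=y cand={0,2,3} pick 3 [1->3 ok]
  12: obs=x cand={1,4} pick 1 [3->1 ok]

0,3,0,4,0,1,3,4,1,1,1,3,1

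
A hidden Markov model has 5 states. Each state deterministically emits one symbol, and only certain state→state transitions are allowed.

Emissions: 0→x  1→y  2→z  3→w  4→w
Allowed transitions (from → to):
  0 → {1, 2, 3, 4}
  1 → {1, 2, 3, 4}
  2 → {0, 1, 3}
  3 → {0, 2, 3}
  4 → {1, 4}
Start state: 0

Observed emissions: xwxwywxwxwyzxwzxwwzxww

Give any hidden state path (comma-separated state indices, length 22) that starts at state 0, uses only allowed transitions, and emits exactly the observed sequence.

0,3,0,4,1,3,0,3,0,4,1,2,0,3,2,0,3,3,2,0,4,4

  pos 0: x in {0}, choose 0; start
  pos 1: w in {3,4}, choose 3; 0->3 ok
  pos 2: x in {0}, choose 0; 3->0 ok
  pos 3: w in {3,4}, choose 4; 0->4 ok
  pos 4: y in {1}, choose 1; 4->1 ok
  pos 5: w in {3,4}, choose 3; 1->3 ok
  pos 6: x in {0}, choose 0; 3->0 ok
  pos 7: w in {3,4}, choose 3; 0->3 ok
  pos 8: x in {0}, choose 0; 3->0 ok
  pos 9: w in {3,4}, choose 4; 0->4 ok
  pos 10: y in {1}, choose 1; 4->1 ok
  pos 11: z in {2}, choose 2; 1->2 ok
  pos 12: x in {0}, choose 0; 2->0 ok
  pos 13: w in {3,4}, choose 3; 0->3 ok
  pos 14: z in {2}, choose 2; 3->2 ok
  pos 15: x in {0}, choose 0; 2->0 ok
  pos 16: w in {3,4}, choose 3; 0->3 ok
  pos 17: w in {3,4}, choose 3; 3->3 ok
  pos 18: z in {2}, choose 2; 3->2 ok
  pos 19: x in {0}, choose 0; 2->0 ok
  pos 20: w in {3,4}, choose 4; 0->4 ok
  pos 21: w in {3,4}, choose 4; 4->4 ok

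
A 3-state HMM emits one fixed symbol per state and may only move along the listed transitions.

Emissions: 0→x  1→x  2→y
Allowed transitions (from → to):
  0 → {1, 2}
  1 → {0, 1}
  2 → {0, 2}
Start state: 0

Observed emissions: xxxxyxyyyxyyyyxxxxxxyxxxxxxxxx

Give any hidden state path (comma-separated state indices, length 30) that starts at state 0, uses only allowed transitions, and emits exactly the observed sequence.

0,1,1,0,2,0,2,2,2,0,2,2,2,2,0,1,1,1,1,0,2,0,1,0,1,1,1,0,1,0

  0: obs=x cand={0,1} pick 0 [start]
  1: obs=x cand={0,1} pick 1 [0->1 ok]
  2: obs=x cand={0,1} pick 1 [1->1 ok]
  3: obs=x cand={0,1} pick 0 [1->0 ok]
  4: obs=y cand={2} pick 2 [0->2 ok]
  5: obs=x cand={0,1} pick 0 [2->0 ok]
  6: obs=y cand={2} pick 2 [0->2 ok]
  7: obs=y cand={2} pick 2 [2->2 ok]
  8: obs=y cand={2} pick 2 [2->2 ok]
  9: obs=x cand={0,1} pick 0 [2->0 ok]
  10: obs=y cand={2} pick 2 [0->2 ok]
  11: obs=y cand={2} pick 2 [2->2 ok]
  12: obs=y cand={2} pick 2 [2->2 ok]
  13: obs=y cand={2} pick 2 [2->2 ok]
  14: obs=x cand={0,1} pick 0 [2->0 ok]
  15: obs=x cand={0,1} pick 1 [0->1 ok]
  16: obs=x cand={0,1} pick 1 [1->1 ok]
  17: obs=x cand={0,1} pick 1 [1->1 ok]
  18: obs=x cand={0,1} pick 1 [1->1 ok]
  19: obs=x cand={0,1} pick 0 [1->0 ok]
  20: obs=y cand={2} pick 2 [0->2 ok]
  21: obs=x cand={0,1} pick 0 [2->0 ok]
  22: obs=x cand={0,1} pick 1 [0->1 ok]
  23: obs=x cand={0,1} pick 0 [1->0 ok]
  24: obs=x cand={0,1} pick 1 [0->1 ok]
  25: obs=x cand={0,1} pick 1 [1->1 ok]
  26: obs=x cand={0,1} pick 1 [1->1 ok]
  27: obs=x cand={0,1} pick 0 [1->0 ok]
  28: obs=x cand={0,1} pick 1 [0->1 ok]
  29: obs=x cand={0,1} pick 0 [1->0 ok]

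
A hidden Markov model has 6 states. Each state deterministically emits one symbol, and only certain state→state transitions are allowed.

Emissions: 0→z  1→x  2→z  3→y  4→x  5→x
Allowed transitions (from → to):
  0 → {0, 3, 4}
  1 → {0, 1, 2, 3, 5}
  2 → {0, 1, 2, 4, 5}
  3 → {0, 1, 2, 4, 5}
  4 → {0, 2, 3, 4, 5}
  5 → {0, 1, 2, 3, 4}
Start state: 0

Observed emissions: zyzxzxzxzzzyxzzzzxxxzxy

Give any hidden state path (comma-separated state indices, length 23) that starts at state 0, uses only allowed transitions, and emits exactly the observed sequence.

0,3,2,1,2,1,2,1,0,0,0,3,1,0,0,0,0,4,5,4,2,4,3

  0: obs=z cand={0,2} pick 0 [start]
  1: obs=y cand={3} pick 3 [0->3 ok]
  2: obs=z cand={0,2} pick 2 [3->2 ok]
  3: obs=x cand={1,4,5} pick 1 [2->1 ok]
  4: obs=z cand={0,2} pick 2 [1->2 ok]
  5: obs=x cand={1,4,5} pick 1 [2->1 ok]
  6: obs=z cand={0,2} pick 2 [1->2 ok]
  7: obs=x cand={1,4,5} pick 1 [2->1 ok]
  8: obs=z cand={0,2} pick 0 [1->0 ok]
  9: obs=z cand={0,2} pick 0 [0->0 ok]
  10: obs=z cand={0,2} pick 0 [0->0 ok]
  11: obs=y cand={3} pick 3 [0->3 ok]
  12: obs=x cand={1,4,5} pick 1 [3->1 ok]
  13: obs=z cand={0,2} pick 0 [1->0 ok]
  14: obs=z cand={0,2} pick 0 [0->0 ok]
  15: obs=z cand={0,2} pick 0 [0->0 ok]
  16: obs=z cand={0,2} pick 0 [0->0 ok]
  17: obs=x cand={1,4,5} pick 4 [0->4 ok]
  18: obs=x cand={1,4,5} pick 5 [4->5 ok]
  19: obs=x cand={1,4,5} pick 4 [5->4 ok]
  20: obs=z cand={0,2} pick 2 [4->2 ok]
  21: obs=x cand={1,4,5} pick 4 [2->4 ok]
  22: obs=y cand={3} pick 3 [4->3 ok]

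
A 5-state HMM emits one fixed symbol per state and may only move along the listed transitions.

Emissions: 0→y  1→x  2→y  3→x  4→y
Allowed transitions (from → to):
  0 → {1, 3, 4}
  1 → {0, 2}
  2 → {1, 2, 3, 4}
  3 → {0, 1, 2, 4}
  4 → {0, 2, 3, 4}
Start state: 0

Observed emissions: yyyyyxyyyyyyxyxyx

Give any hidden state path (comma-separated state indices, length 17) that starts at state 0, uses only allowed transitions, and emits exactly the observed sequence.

0,4,0,4,4,3,4,4,4,2,2,2,1,0,3,2,3

  pos 0: y in {0,2,4}, choose 0; start
  pos 1: y in {0,2,4}, choose 4; 0->4 ok
  pos 2: y in {0,2,4}, choose 0; 4->0 ok
  pos 3: y in {0,2,4}, choose 4; 0->4 ok
  pos 4: y in {0,2,4}, choose 4; 4->4 ok
  pos 5: x in {1,3}, choose 3; 4->3 ok
  pos 6: y in {0,2,4}, choose 4; 3->4 ok
  pos 7: y in {0,2,4}, choose 4; 4->4 ok
  pos 8: y in {0,2,4}, choose 4; 4->4 ok
  pos 9: y in {0,2,4}, choose 2; 4->2 ok
  pos 10: y in {0,2,4}, choose 2; 2->2 ok
  pos 11: y in {0,2,4}, choose 2; 2->2 ok
  pos 12: x in {1,3}, choose 1; 2->1 ok
  pos 13: y in {0,2,4}, choose 0; 1->0 ok
  pos 14: x in {1,3}, choose 3; 0->3 ok
  pos 15: y in {0,2,4}, choose 2; 3->2 ok
  pos 16: x in {1,3}, choose 3; 2->3 ok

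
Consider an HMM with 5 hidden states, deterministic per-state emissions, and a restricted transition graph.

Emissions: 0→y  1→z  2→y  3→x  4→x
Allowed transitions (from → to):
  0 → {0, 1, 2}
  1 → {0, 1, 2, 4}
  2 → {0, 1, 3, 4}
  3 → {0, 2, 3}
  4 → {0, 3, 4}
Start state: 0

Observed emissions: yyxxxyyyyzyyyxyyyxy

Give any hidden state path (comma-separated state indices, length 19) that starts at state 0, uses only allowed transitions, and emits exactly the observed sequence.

  t0 'y' -> {0,2}, take 0 (start)
  t1 'y' -> {0,2}, take 2 (0->2 ok)
  t2 'x' -> {3,4}, take 4 (2->4 ok)
  t3 'x' -> {3,4}, take 4 (4->4 ok)
  t4 'x' -> {3,4}, take 4 (4->4 ok)
  t5 'y' -> {0,2}, take 0 (4->0 ok)
  t6 'y' -> {0,2}, take 0 (0->0 ok)
  t7 'y' -> {0,2}, take 0 (0->0 ok)
  t8 'y' -> {0,2}, take 0 (0->0 ok)
  t9 'z' -> {1}, take 1 (0->1 ok)
  t10 'y' -> {0,2}, take 2 (1->2 ok)
  t11 'y' -> {0,2}, take 0 (2->0 ok)
  t12 'y' -> {0,2}, take 2 (0->2 ok)
  t13 'x' -> {3,4}, take 3 (2->3 ok)
  t14 'y' -> {0,2}, take 0 (3->0 ok)
  t15 'y' -> {0,2}, take 0 (0->0 ok)
  t16 'y' -> {0,2}, take 2 (0->2 ok)
  t17 'x' -> {3,4}, take 3 (2->3 ok)
  t18 'y' -> {0,2}, take 0 (3->0 ok)

0,2,4,4,4,0,0,0,0,1,2,0,2,3,0,0,2,3,0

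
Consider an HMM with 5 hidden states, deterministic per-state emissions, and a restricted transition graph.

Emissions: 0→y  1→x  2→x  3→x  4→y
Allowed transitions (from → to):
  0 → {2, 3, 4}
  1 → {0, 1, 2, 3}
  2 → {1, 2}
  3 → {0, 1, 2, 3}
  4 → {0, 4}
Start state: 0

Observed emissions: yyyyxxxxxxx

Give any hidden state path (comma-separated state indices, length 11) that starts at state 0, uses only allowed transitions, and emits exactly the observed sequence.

  t0 'y' -> {0,4}, take 0 (start)
  t1 'y' -> {0,4}, take 4 (0->4 ok)
  t2 'y' -> {0,4}, take 4 (4->4 ok)
  t3 'y' -> {0,4}, take 0 (4->0 ok)
  t4 'x' -> {1,2,3}, take 2 (0->2 ok)
  t5 'x' -> {1,2,3}, take 2 (2->2 ok)
  t6 'x' -> {1,2,3}, take 2 (2->2 ok)
  t7 'x' -> {1,2,3}, take 1 (2->1 ok)
  t8 'x' -> {1,2,3}, take 1 (1->1 ok)
  t9 'x' -> {1,2,3}, take 2 (1->2 ok)
  t10 'x' -> {1,2,3}, take 2 (2->2 ok)

0,4,4,0,2,2,2,1,1,2,2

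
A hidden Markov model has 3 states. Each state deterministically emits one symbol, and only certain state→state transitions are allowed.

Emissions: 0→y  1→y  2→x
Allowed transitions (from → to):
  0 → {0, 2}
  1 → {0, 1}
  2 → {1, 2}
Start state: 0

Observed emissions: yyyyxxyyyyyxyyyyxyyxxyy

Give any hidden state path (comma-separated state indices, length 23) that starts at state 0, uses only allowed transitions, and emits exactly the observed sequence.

  [0] y  {0,1}  => 0  start
  [1] y  {0,1}  => 0  0->0 ok
  [2] y  {0,1}  => 0  0->0 ok
  [3] y  {0,1}  => 0  0->0 ok
  [4] x  {2}  => 2  0->2 ok
  [5] x  {2}  => 2  2->2 ok
  [6] y  {0,1}  => 1  2->1 ok
  [7] y  {0,1}  => 1  1->1 ok
  [8] y  {0,1}  => 1  1->1 ok
  [9] y  {0,1}  => 1  1->1 ok
  [10] y  {0,1}  => 0  1->0 ok
  [11] x  {2}  => 2  0->2 ok
  [12] y  {0,1}  => 1  2->1 ok
  [13] y  {0,1}  => 1  1->1 ok
  [14] y  {0,1}  => 1  1->1 ok
  [15] y  {0,1}  => 0  1->0 ok
  [16] x  {2}  => 2  0->2 ok
  [17] y  {0,1}  => 1  2->1 ok
  [18] y  {0,1}  => 0  1->0 ok
  [19] x  {2}  => 2  0->2 ok
  [20] x  {2}  => 2  2->2 ok
  [21] y  {0,1}  => 1  2->1 ok
  [22] y  {0,1}  => 0  1->0 ok

0,0,0,0,2,2,1,1,1,1,0,2,1,1,1,0,2,1,0,2,2,1,0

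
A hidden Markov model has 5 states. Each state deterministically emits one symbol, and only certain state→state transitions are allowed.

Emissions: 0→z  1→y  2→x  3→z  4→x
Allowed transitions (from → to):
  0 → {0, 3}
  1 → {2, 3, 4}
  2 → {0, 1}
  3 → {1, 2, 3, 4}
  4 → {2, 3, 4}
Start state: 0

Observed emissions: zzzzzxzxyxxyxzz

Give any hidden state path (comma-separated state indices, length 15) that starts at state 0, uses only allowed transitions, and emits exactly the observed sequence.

0,0,0,0,3,4,3,2,1,4,2,1,2,0,0

  0: obs=z cand={0,3} pick 0 [start]
  1: obs=z cand={0,3} pick 0 [0->0 ok]
  2: obs=z cand={0,3} pick 0 [0->0 ok]
  3: obs=z cand={0,3} pick 0 [0->0 ok]
  4: obs=z cand={0,3} pick 3 [0->3 ok]
  5: obs=x cand={2,4} pick 4 [3->4 ok]
  6: obs=z cand={0,3} pick 3 [4->3 ok]
  7: obs=x cand={2,4} pick 2 [3->2 ok]
  8: obs=y cand={1} pick 1 [2->1 ok]
  9: obs=x cand={2,4} pick 4 [1->4 ok]
  10: obs=x cand={2,4} pick 2 [4->2 ok]
  11: obs=y cand={1} pick 1 [2->1 ok]
  12: obs=x cand={2,4} pick 2 [1->2 ok]
  13: obs=z cand={0,3} pick 0 [2->0 ok]
  14: obs=z cand={0,3} pick 0 [0->0 ok]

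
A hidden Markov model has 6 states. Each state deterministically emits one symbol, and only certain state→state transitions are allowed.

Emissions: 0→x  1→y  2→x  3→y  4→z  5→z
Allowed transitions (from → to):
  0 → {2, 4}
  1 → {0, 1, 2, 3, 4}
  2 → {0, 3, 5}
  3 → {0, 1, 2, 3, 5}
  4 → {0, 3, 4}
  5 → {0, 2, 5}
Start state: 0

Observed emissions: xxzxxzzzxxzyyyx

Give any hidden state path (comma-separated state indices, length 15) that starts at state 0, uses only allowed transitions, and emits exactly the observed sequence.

0,2,5,0,2,5,5,5,2,0,4,3,1,3,2

  t0 'x' -> {0,2}, take 0 (start)
  t1 'x' -> {0,2}, take 2 (0->2 ok)
  t2 'z' -> {4,5}, take 5 (2->5 ok)
  t3 'x' -> {0,2}, take 0 (5->0 ok)
  t4 'x' -> {0,2}, take 2 (0->2 ok)
  t5 'z' -> {4,5}, take 5 (2->5 ok)
  t6 'z' -> {4,5}, take 5 (5->5 ok)
  t7 'z' -> {4,5}, take 5 (5->5 ok)
  t8 'x' -> {0,2}, take 2 (5->2 ok)
  t9 'x' -> {0,2}, take 0 (2->0 ok)
  t10 'z' -> {4,5}, take 4 (0->4 ok)
  t11 'y' -> {1,3}, take 3 (4->3 ok)
  t12 'y' -> {1,3}, take 1 (3->1 ok)
  t13 'y' -> {1,3}, take 3 (1->3 ok)
  t14 'x' -> {0,2}, take 2 (3->2 ok)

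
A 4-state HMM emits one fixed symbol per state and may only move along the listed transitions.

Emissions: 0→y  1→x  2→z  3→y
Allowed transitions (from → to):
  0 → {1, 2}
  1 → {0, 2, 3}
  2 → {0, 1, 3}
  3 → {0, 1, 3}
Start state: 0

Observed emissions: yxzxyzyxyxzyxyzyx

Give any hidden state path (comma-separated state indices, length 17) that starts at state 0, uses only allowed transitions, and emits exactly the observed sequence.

  0: obs=y cand={0,3} pick 0 [start]
  1: obs=x cand={1} pick 1 [0->1 ok]
  2: obs=z cand={2} pick 2 [1->2 ok]
  3: obs=x cand={1} pick 1 [2->1 ok]
  4: obs=y cand={0,3} pick 0 [1->0 ok]
  5: obs=z cand={2} pick 2 [0->2 ok]
  6: obs=y cand={0,3} pick 3 [2->3 ok]
  7: obs=x cand={1} pick 1 [3->1 ok]
  8: obs=y cand={0,3} pick 3 [1->3 ok]
  9: obs=x cand={1} pick 1 [3->1 ok]
  10: obs=z cand={2} pick 2 [1->2 ok]
  11: obs=y cand={0,3} pick 0 [2->0 ok]
  12: obs=x cand={1} pick 1 [0->1 ok]
  13: obs=y cand={0,3} pick 0 [1->0 ok]
  14: obs=z cand={2} pick 2 [0->2 ok]
  15: obs=y cand={0,3} pick 0 [2->0 ok]
  16: obs=x cand={1} pick 1 [0->1 ok]

0,1,2,1,0,2,3,1,3,1,2,0,1,0,2,0,1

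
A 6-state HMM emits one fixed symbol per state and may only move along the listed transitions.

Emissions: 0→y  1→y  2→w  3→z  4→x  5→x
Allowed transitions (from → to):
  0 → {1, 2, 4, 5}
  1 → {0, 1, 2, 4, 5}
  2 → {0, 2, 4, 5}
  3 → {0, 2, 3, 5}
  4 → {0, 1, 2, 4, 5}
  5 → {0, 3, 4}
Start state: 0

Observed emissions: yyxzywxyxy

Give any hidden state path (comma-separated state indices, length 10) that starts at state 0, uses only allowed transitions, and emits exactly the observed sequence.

  t0 'y' -> {0,1}, take 0 (start)
  t1 'y' -> {0,1}, take 1 (0->1 ok)
  t2 'x' -> {4,5}, take 5 (1->5 ok)
  t3 'z' -> {3}, take 3 (5->3 ok)
  t4 'y' -> {0,1}, take 0 (3->0 ok)
  t5 'w' -> {2}, take 2 (0->2 ok)
  t6 'x' -> {4,5}, take 4 (2->4 ok)
  t7 'y' -> {0,1}, take 0 (4->0 ok)
  t8 'x' -> {4,5}, take 5 (0->5 ok)
  t9 'y' -> {0,1}, take 0 (5->0 ok)

0,1,5,3,0,2,4,0,5,0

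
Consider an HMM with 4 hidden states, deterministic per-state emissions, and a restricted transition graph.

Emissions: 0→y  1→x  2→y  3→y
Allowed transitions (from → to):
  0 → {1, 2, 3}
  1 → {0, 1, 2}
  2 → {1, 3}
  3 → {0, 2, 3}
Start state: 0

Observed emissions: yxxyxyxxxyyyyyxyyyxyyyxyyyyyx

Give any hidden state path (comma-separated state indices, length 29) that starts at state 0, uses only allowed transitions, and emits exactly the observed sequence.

  [0] y  {0,2,3}  => 0  start
  [1] x  {1}  => 1  0->1 ok
  [2] x  {1}  => 1  1->1 ok
  [3] y  {0,2,3}  => 2  1->2 ok
  [4] x  {1}  => 1  2->1 ok
  [5] y  {0,2,3}  => 0  1->0 ok
  [6] x  {1}  => 1  0->1 ok
  [7] x  {1}  => 1  1->1 ok
  [8] x  {1}  => 1  1->1 ok
  [9] y  {0,2,3}  => 2  1->2 ok
  [10] y  {0,2,3}  => 3  2->3 ok
  [11] y  {0,2,3}  => 0  3->0 ok
  [12] y  {0,2,3}  => 3  0->3 ok
  [13] y  {0,2,3}  => 2  3->2 ok
  [14] x  {1}  => 1  2->1 ok
  [15] y  {0,2,3}  => 0  1->0 ok
  [16] y  {0,2,3}  => 3  0->3 ok
  [17] y  {0,2,3}  => 2  3->2 ok
  [18] x  {1}  => 1  2->1 ok
  [19] y  {0,2,3}  => 2  1->2 ok
  [20] y  {0,2,3}  => 3  2->3 ok
  [21] y  {0,2,3}  => 0  3->0 ok
  [22] x  {1}  => 1  0->1 ok
  [23] y  {0,2,3}  => 0  1->0 ok
  [24] y  {0,2,3}  => 3  0->3 ok
  [25] y  {0,2,3}  => 2  3->2 ok
  [26] y  {0,2,3}  => 3  2->3 ok
  [27] y  {0,2,3}  => 2  3->2 ok
  [28] x  {1}  => 1  2->1 ok

0,1,1,2,1,0,1,1,1,2,3,0,3,2,1,0,3,2,1,2,3,0,1,0,3,2,3,2,1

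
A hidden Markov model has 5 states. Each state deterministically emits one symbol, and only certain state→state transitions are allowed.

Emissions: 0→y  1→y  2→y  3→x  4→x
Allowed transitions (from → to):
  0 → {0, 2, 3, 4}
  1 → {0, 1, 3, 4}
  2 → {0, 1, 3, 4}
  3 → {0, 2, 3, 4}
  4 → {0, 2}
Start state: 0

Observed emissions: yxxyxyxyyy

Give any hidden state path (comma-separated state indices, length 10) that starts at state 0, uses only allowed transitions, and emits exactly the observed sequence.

  pos 0: y in {0,1,2}, choose 0; start
  pos 1: x in {3,4}, choose 3; 0->3 ok
  pos 2: x in {3,4}, choose 3; 3->3 ok
  pos 3: y in {0,1,2}, choose 0; 3->0 ok
  pos 4: x in {3,4}, choose 3; 0->3 ok
  pos 5: y in {0,1,2}, choose 2; 3->2 ok
  pos 6: x in {3,4}, choose 4; 2->4 ok
  pos 7: y in {0,1,2}, choose 2; 4->2 ok
  pos 8: y in {0,1,2}, choose 0; 2->0 ok
  pos 9: y in {0,1,2}, choose 0; 0->0 ok

0,3,3,0,3,2,4,2,0,0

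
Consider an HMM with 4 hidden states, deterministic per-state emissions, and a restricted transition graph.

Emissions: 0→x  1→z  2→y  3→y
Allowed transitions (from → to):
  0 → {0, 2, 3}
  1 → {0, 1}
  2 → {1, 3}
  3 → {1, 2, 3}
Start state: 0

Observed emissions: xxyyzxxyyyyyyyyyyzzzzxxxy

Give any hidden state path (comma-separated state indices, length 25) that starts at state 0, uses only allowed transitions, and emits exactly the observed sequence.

  pos 0: x in {0}, choose 0; start
  pos 1: x in {0}, choose 0; 0->0 ok
  pos 2: y in {2,3}, choose 3; 0->3 ok
  pos 3: y in {2,3}, choose 2; 3->2 ok
  pos 4: z in {1}, choose 1; 2->1 ok
  pos 5: x in {0}, choose 0; 1->0 ok
  pos 6: x in {0}, choose 0; 0->0 ok
  pos 7: y in {2,3}, choose 3; 0->3 ok
  pos 8: y in {2,3}, choose 3; 3->3 ok
  pos 9: y in {2,3}, choose 2; 3->2 ok
  pos 10: y in {2,3}, choose 3; 2->3 ok
  pos 11: y in {2,3}, choose 2; 3->2 ok
  pos 12: y in {2,3}, choose 3; 2->3 ok
  pos 13: y in {2,3}, choose 3; 3->3 ok
  pos 14: y in {2,3}, choose 2; 3->2 ok
  pos 15: y in {2,3}, choose 3; 2->3 ok
  pos 16: y in {2,3}, choose 2; 3->2 ok
  pos 17: z in {1}, choose 1; 2->1 ok
  pos 18: z in {1}, choose 1; 1->1 ok
  pos 19: z in {1}, choose 1; 1->1 ok
  pos 20: z in {1}, choose 1; 1->1 ok
  pos 21: x in {0}, choose 0; 1->0 ok
  pos 22: x in {0}, choose 0; 0->0 ok
  pos 23: x in {0}, choose 0; 0->0 ok
  pos 24: y in {2,3}, choose 2; 0->2 ok

0,0,3,2,1,0,0,3,3,2,3,2,3,3,2,3,2,1,1,1,1,0,0,0,2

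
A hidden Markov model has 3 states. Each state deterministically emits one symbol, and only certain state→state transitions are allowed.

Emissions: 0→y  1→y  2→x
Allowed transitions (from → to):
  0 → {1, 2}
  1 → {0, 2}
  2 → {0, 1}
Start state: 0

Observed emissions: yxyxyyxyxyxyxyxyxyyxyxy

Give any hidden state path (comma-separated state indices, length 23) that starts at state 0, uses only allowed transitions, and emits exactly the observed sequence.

0,2,0,2,0,1,2,1,2,1,2,0,2,0,2,0,2,1,0,2,0,2,1

  pos 0: y in {0,1}, choose 0; start
  pos 1: x in {2}, choose 2; 0->2 ok
  pos 2: y in {0,1}, choose 0; 2->0 ok
  pos 3: x in {2}, choose 2; 0->2 ok
  pos 4: y in {0,1}, choose 0; 2->0 ok
  pos 5: y in {0,1}, choose 1; 0->1 ok
  pos 6: x in {2}, choose 2; 1->2 ok
  pos 7: y in {0,1}, choose 1; 2->1 ok
  pos 8: x in {2}, choose 2; 1->2 ok
  pos 9: y in {0,1}, choose 1; 2->1 ok
  pos 10: x in {2}, choose 2; 1->2 ok
  pos 11: y in {0,1}, choose 0; 2->0 ok
  pos 12: x in {2}, choose 2; 0->2 ok
  pos 13: y in {0,1}, choose 0; 2->0 ok
  pos 14: x in {2}, choose 2; 0->2 ok
  pos 15: y in {0,1}, choose 0; 2->0 ok
  pos 16: x in {2}, choose 2; 0->2 ok
  pos 17: y in {0,1}, choose 1; 2->1 ok
  pos 18: y in {0,1}, choose 0; 1->0 ok
  pos 19: x in {2}, choose 2; 0->2 ok
  pos 20: y in {0,1}, choose 0; 2->0 ok
  pos 21: x in {2}, choose 2; 0->2 ok
  pos 22: y in {0,1}, choose 1; 2->1 ok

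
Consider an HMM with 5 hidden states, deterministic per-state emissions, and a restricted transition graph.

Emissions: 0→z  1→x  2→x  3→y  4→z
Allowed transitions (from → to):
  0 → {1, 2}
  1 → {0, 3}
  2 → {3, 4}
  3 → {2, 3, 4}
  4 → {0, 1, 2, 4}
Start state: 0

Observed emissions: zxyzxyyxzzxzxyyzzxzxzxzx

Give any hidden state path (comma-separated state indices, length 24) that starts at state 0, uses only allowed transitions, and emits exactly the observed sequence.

  [0] z  {0,4}  => 0  start
  [1] x  {1,2}  => 2  0->2 ok
  [2] y  {3}  => 3  2->3 ok
  [3] z  {0,4}  => 4  3->4 ok
  [4] x  {1,2}  => 1  4->1 ok
  [5] y  {3}  => 3  1->3 ok
  [6] y  {3}  => 3  3->3 ok
  [7] x  {1,2}  => 2  3->2 ok
  [8] z  {0,4}  => 4  2->4 ok
  [9] z  {0,4}  => 0  4->0 ok
  [10] x  {1,2}  => 1  0->1 ok
  [11] z  {0,4}  => 0  1->0 ok
  [12] x  {1,2}  => 1  0->1 ok
  [13] y  {3}  => 3  1->3 ok
  [14] y  {3}  => 3  3->3 ok
  [15] z  {0,4}  => 4  3->4 ok
  [16] z  {0,4}  => 4  4->4 ok
  [17] x  {1,2}  => 1  4->1 ok
  [18] z  {0,4}  => 0  1->0 ok
  [19] x  {1,2}  => 1  0->1 ok
  [20] z  {0,4}  => 0  1->0 ok
  [21] x  {1,2}  => 1  0->1 ok
  [22] z  {0,4}  => 0  1->0 ok
  [23] x  {1,2}  => 2  0->2 ok

0,2,3,4,1,3,3,2,4,0,1,0,1,3,3,4,4,1,0,1,0,1,0,2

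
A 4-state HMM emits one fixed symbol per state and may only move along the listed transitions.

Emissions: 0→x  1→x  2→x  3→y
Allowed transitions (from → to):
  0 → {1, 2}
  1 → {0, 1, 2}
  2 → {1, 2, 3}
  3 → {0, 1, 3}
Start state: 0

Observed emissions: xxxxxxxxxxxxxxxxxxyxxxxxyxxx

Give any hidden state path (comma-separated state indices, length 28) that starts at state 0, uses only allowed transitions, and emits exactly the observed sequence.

  0: obs=x cand={0,1,2} pick 0 [start]
  1: obs=x cand={0,1,2} pick 1 [0->1 ok]
  2: obs=x cand={0,1,2} pick 1 [1->1 ok]
  3: obs=x cand={0,1,2} pick 0 [1->0 ok]
  4: obs=x cand={0,1,2} pick 1 [0->1 ok]
  5: obs=x cand={0,1,2} pick 0 [1->0 ok]
  6: obs=x cand={0,1,2} pick 1 [0->1 ok]
  7: obs=x cand={0,1,2} pick 2 [1->2 ok]
  8: obs=x cand={0,1,2} pick 1 [2->1 ok]
  9: obs=x cand={0,1,2} pick 0 [1->0 ok]
  10: obs=x cand={0,1,2} pick 2 [0->2 ok]
  11: obs=x cand={0,1,2} pick 1 [2->1 ok]
  12: obs=x cand={0,1,2} pick 2 [1->2 ok]
  13: obs=x cand={0,1,2} pick 2 [2->2 ok]
  14: obs=x cand={0,1,2} pick 1 [2->1 ok]
  15: obs=x cand={0,1,2} pick 1 [1->1 ok]
  16: obs=x cand={0,1,2} pick 1 [1->1 ok]
  17: obs=x cand={0,1,2} pick 2 [1->2 ok]
  18: obs=y cand={3} pick 3 [2->3 ok]
  19: obs=x cand={0,1,2} pick 1 [3->1 ok]
  20: obs=x cand={0,1,2} pick 0 [1->0 ok]
  21: obs=x cand={0,1,2} pick 1 [0->1 ok]
  22: obs=x cand={0,1,2} pick 1 [1->1 ok]
  23: obs=x cand={0,1,2} pick 2 [1->2 ok]
  24: obs=y cand={3} pick 3 [2->3 ok]
  25: obs=x cand={0,1,2} pick 1 [3->1 ok]
  26: obs=x cand={0,1,2} pick 0 [1->0 ok]
  27: obs=x cand={0,1,2} pick 2 [0->2 ok]

0,1,1,0,1,0,1,2,1,0,2,1,2,2,1,1,1,2,3,1,0,1,1,2,3,1,0,2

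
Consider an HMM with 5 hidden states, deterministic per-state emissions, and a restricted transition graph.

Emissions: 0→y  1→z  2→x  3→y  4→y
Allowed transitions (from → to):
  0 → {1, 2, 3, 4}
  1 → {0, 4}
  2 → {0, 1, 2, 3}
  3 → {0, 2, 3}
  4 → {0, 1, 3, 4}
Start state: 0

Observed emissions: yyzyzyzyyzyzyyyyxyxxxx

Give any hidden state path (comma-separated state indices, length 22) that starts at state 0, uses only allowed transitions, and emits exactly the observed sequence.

0,4,1,4,1,0,1,4,4,1,4,1,0,4,4,3,2,3,2,2,2,2

  pos 0: y in {0,3,4}, choose 0; start
  pos 1: y in {0,3,4}, choose 4; 0->4 ok
  pos 2: z in {1}, choose 1; 4->1 ok
  pos 3: y in {0,3,4}, choose 4; 1->4 ok
  pos 4: z in {1}, choose 1; 4->1 ok
  pos 5: y in {0,3,4}, choose 0; 1->0 ok
  pos 6: z in {1}, choose 1; 0->1 ok
  pos 7: y in {0,3,4}, choose 4; 1->4 ok
  pos 8: y in {0,3,4}, choose 4; 4->4 ok
  pos 9: z in {1}, choose 1; 4->1 ok
  pos 10: y in {0,3,4}, choose 4; 1->4 ok
  pos 11: z in {1}, choose 1; 4->1 ok
  pos 12: y in {0,3,4}, choose 0; 1->0 ok
  pos 13: y in {0,3,4}, choose 4; 0->4 ok
  pos 14: y in {0,3,4}, choose 4; 4->4 ok
  pos 15: y in {0,3,4}, choose 3; 4->3 ok
  pos 16: x in {2}, choose 2; 3->2 ok
  pos 17: y in {0,3,4}, choose 3; 2->3 ok
  pos 18: x in {2}, choose 2; 3->2 ok
  pos 19: x in {2}, choose 2; 2->2 ok
  pos 20: x in {2}, choose 2; 2->2 ok
  pos 21: x in {2}, choose 2; 2->2 ok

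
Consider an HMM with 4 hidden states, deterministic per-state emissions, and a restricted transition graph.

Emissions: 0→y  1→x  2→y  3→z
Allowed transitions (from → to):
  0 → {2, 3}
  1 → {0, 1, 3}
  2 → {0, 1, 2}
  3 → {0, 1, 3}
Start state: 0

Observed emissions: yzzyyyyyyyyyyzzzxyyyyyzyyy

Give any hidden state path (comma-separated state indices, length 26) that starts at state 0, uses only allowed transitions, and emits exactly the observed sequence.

0,3,3,0,2,0,2,0,2,0,2,2,0,3,3,3,1,0,2,0,2,0,3,0,2,2

  [0] y  {0,2}  => 0  start
  [1] z  {3}  => 3  0->3 ok
  [2] z  {3}  => 3  3->3 ok
  [3] y  {0,2}  => 0  3->0 ok
  [4] y  {0,2}  => 2  0->2 ok
  [5] y  {0,2}  => 0  2->0 ok
  [6] y  {0,2}  => 2  0->2 ok
  [7] y  {0,2}  => 0  2->0 ok
  [8] y  {0,2}  => 2  0->2 ok
  [9] y  {0,2}  => 0  2->0 ok
  [10] y  {0,2}  => 2  0->2 ok
  [11] y  {0,2}  => 2  2->2 ok
  [12] y  {0,2}  => 0  2->0 ok
  [13] z  {3}  => 3  0->3 ok
  [14] z  {3}  => 3  3->3 ok
  [15] z  {3}  => 3  3->3 ok
  [16] x  {1}  => 1  3->1 ok
  [17] y  {0,2}  => 0  1->0 ok
  [18] y  {0,2}  => 2  0->2 ok
  [19] y  {0,2}  => 0  2->0 ok
  [20] y  {0,2}  => 2  0->2 ok
  [21] y  {0,2}  => 0  2->0 ok
  [22] z  {3}  => 3  0->3 ok
  [23] y  {0,2}  => 0  3->0 ok
  [24] y  {0,2}  => 2  0->2 ok
  [25] y  {0,2}  => 2  2->2 ok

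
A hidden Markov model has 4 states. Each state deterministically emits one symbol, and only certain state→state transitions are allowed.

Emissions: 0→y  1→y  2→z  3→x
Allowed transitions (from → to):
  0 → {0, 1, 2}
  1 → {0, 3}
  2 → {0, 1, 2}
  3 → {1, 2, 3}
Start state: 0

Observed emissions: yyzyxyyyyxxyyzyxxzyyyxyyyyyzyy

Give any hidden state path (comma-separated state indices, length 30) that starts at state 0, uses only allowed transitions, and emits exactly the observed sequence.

  0: obs=y cand={0,1} pick 0 [start]
  1: obs=y cand={0,1} pick 0 [0->0 ok]
  2: obs=z cand={2} pick 2 [0->2 ok]
  3: obs=y cand={0,1} pick 1 [2->1 ok]
  4: obs=x cand={3} pick 3 [1->3 ok]
  5: obs=y cand={0,1} pick 1 [3->1 ok]
  6: obs=y cand={0,1} pick 0 [1->0 ok]
  7: obs=y cand={0,1} pick 0 [0->0 ok]
  8: obs=y cand={0,1} pick 1 [0->1 ok]
  9: obs=x cand={3} pick 3 [1->3 ok]
  10: obs=x cand={3} pick 3 [3->3 ok]
  11: obs=y cand={0,1} pick 1 [3->1 ok]
  12: obs=y cand={0,1} pick 0 [1->0 ok]
  13: obs=z cand={2} pick 2 [0->2 ok]
  14: obs=y cand={0,1} pick 1 [2->1 ok]
  15: obs=x cand={3} pick 3 [1->3 ok]
  16: obs=x cand={3} pick 3 [3->3 ok]
  17: obs=z cand={2} pick 2 [3->2 ok]
  18: obs=y cand={0,1} pick 0 [2->0 ok]
  19: obs=y cand={0,1} pick 0 [0->0 ok]
  20: obs=y cand={0,1} pick 1 [0->1 ok]
  21: obs=x cand={3} pick 3 [1->3 ok]
  22: obs=y cand={0,1} pick 1 [3->1 ok]
  23: obs=y cand={0,1} pick 0 [1->0 ok]
  24: obs=y cand={0,1} pick 0 [0->0 ok]
  25: obs=y cand={0,1} pick 0 [0->0 ok]
  26: obs=y cand={0,1} pick 0 [0->0 ok]
  27: obs=z cand={2} pick 2 [0->2 ok]
  28: obs=y cand={0,1} pick 0 [2->0 ok]
  29: obs=y cand={0,1} pick 1 [0->1 ok]

0,0,2,1,3,1,0,0,1,3,3,1,0,2,1,3,3,2,0,0,1,3,1,0,0,0,0,2,0,1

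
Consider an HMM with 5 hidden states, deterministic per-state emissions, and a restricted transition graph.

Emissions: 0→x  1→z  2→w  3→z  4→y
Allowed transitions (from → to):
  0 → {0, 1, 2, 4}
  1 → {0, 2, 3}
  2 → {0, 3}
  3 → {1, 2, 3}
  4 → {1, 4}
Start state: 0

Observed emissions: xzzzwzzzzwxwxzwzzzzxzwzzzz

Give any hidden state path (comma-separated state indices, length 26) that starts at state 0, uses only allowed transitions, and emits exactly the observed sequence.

  pos 0: x in {0}, choose 0; start
  pos 1: z in {1,3}, choose 1; 0->1 ok
  pos 2: z in {1,3}, choose 3; 1->3 ok
  pos 3: z in {1,3}, choose 3; 3->3 ok
  pos 4: w in {2}, choose 2; 3->2 ok
  pos 5: z in {1,3}, choose 3; 2->3 ok
  pos 6: z in {1,3}, choose 3; 3->3 ok
  pos 7: z in {1,3}, choose 3; 3->3 ok
  pos 8: z in {1,3}, choose 3; 3->3 ok
  pos 9: w in {2}, choose 2; 3->2 ok
  pos 10: x in {0}, choose 0; 2->0 ok
  pos 11: w in {2}, choose 2; 0->2 ok
  pos 12: x in {0}, choose 0; 2->0 ok
  pos 13: z in {1,3}, choose 1; 0->1 ok
  pos 14: w in {2}, choose 2; 1->2 ok
  pos 15: z in {1,3}, choose 3; 2->3 ok
  pos 16: z in {1,3}, choose 1; 3->1 ok
  pos 17: z in {1,3}, choose 3; 1->3 ok
  pos 18: z in {1,3}, choose 1; 3->1 ok
  pos 19: x in {0}, choose 0; 1->0 ok
  pos 20: z in {1,3}, choose 1; 0->1 ok
  pos 21: w in {2}, choose 2; 1->2 ok
  pos 22: z in {1,3}, choose 3; 2->3 ok
  pos 23: z in {1,3}, choose 1; 3->1 ok
  pos 24: z in {1,3}, choose 3; 1->3 ok
  pos 25: z in {1,3}, choose 3; 3->3 ok

0,1,3,3,2,3,3,3,3,2,0,2,0,1,2,3,1,3,1,0,1,2,3,1,3,3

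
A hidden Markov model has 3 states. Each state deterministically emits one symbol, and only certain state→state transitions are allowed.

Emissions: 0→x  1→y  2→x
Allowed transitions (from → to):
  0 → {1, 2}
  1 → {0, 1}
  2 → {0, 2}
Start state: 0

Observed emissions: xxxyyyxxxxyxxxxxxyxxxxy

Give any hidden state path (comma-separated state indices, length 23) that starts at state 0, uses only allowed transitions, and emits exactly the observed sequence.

0,2,0,1,1,1,0,2,2,0,1,0,2,2,0,2,0,1,0,2,2,0,1

  t0 'x' -> {0,2}, take 0 (start)
  t1 'x' -> {0,2}, take 2 (0->2 ok)
  t2 'x' -> {0,2}, take 0 (2->0 ok)
  t3 'y' -> {1}, take 1 (0->1 ok)
  t4 'y' -> {1}, take 1 (1->1 ok)
  t5 'y' -> {1}, take 1 (1->1 ok)
  t6 'x' -> {0,2}, take 0 (1->0 ok)
  t7 'x' -> {0,2}, take 2 (0->2 ok)
  t8 'x' -> {0,2}, take 2 (2->2 ok)
  t9 'x' -> {0,2}, take 0 (2->0 ok)
  t10 'y' -> {1}, take 1 (0->1 ok)
  t11 'x' -> {0,2}, take 0 (1->0 ok)
  t12 'x' -> {0,2}, take 2 (0->2 ok)
  t13 'x' -> {0,2}, take 2 (2->2 ok)
  t14 'x' -> {0,2}, take 0 (2->0 ok)
  t15 'x' -> {0,2}, take 2 (0->2 ok)
  t16 'x' -> {0,2}, take 0 (2->0 ok)
  t17 'y' -> {1}, take 1 (0->1 ok)
  t18 'x' -> {0,2}, take 0 (1->0 ok)
  t19 'x' -> {0,2}, take 2 (0->2 ok)
  t20 'x' -> {0,2}, take 2 (2->2 ok)
  t21 'x' -> {0,2}, take 0 (2->0 ok)
  t22 'y' -> {1}, take 1 (0->1 ok)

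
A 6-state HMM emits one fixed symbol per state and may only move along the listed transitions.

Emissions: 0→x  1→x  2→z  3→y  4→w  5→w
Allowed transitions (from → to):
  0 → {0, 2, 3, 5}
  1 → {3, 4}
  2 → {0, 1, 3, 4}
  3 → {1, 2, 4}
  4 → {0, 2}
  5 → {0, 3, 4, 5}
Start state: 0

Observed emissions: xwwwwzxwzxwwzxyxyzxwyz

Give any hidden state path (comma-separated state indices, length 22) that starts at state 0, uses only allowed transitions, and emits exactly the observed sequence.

  0: obs=x cand={0,1} pick 0 [start]
  1: obs=w cand={4,5} pick 5 [0->5 ok]
  2: obs=w cand={4,5} pick 5 [5->5 ok]
  3: obs=w cand={4,5} pick 5 [5->5 ok]
  4: obs=w cand={4,5} pick 4 [5->4 ok]
  5: obs=z cand={2} pick 2 [4->2 ok]
  6: obs=x cand={0,1} pick 1 [2->1 ok]
  7: obs=w cand={4,5} pick 4 [1->4 ok]
  8: obs=z cand={2} pick 2 [4->2 ok]
  9: obs=x cand={0,1} pick 0 [2->0 ok]
  10: obs=w cand={4,5} pick 5 [0->5 ok]
  11: obs=w cand={4,5} pick 4 [5->4 ok]
  12: obs=z cand={2} pick 2 [4->2 ok]
  13: obs=x cand={0,1} pick 0 [2->0 ok]
  14: obs=y cand={3} pick 3 [0->3 ok]
  15: obs=x cand={0,1} pick 1 [3->1 ok]
  16: obs=y cand={3} pick 3 [1->3 ok]
  17: obs=z cand={2} pick 2 [3->2 ok]
  18: obs=x cand={0,1} pick 0 [2->0 ok]
  19: obs=w cand={4,5} pick 5 [0->5 ok]
  20: obs=y cand={3} pick 3 [5->3 ok]
  21: obs=z cand={2} pick 2 [3->2 ok]

0,5,5,5,4,2,1,4,2,0,5,4,2,0,3,1,3,2,0,5,3,2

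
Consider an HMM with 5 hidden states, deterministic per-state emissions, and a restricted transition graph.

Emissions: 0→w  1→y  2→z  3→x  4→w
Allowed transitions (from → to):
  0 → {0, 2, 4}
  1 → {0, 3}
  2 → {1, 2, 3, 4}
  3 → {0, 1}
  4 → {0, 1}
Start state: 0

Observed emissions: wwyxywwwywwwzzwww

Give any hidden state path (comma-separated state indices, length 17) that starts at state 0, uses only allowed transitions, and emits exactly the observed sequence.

  [0] w  {0,4}  => 0  start
  [1] w  {0,4}  => 4  0->4 ok
  [2] y  {1}  => 1  4->1 ok
  [3] x  {3}  => 3  1->3 ok
  [4] y  {1}  => 1  3->1 ok
  [5] w  {0,4}  => 0  1->0 ok
  [6] w  {0,4}  => 0  0->0 ok
  [7] w  {0,4}  => 4  0->4 ok
  [8] y  {1}  => 1  4->1 ok
  [9] w  {0,4}  => 0  1->0 ok
  [10] w  {0,4}  => 4  0->4 ok
  [11] w  {0,4}  => 0  4->0 ok
  [12] z  {2}  => 2  0->2 ok
  [13] z  {2}  => 2  2->2 ok
  [14] w  {0,4}  => 4  2->4 ok
  [15] w  {0,4}  => 0  4->0 ok
  [16] w  {0,4}  => 4  0->4 ok

0,4,1,3,1,0,0,4,1,0,4,0,2,2,4,0,4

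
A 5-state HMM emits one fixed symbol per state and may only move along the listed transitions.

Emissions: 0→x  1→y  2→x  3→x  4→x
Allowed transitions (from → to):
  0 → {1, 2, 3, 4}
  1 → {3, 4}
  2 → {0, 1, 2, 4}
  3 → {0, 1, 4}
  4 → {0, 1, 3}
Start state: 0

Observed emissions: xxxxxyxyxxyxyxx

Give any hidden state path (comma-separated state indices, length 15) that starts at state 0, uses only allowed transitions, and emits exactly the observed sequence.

0,2,2,0,3,1,4,1,4,0,1,3,1,3,0

  0: obs=x cand={0,2,3,4} pick 0 [start]
  1: obs=x cand={0,2,3,4} pick 2 [0->2 ok]
  2: obs=x cand={0,2,3,4} pick 2 [2->2 ok]
  3: obs=x cand={0,2,3,4} pick 0 [2->0 ok]
  4: obs=x cand={0,2,3,4} pick 3 [0->3 ok]
  5: obs=y cand={1} pick 1 [3->1 ok]
  6: obs=x cand={0,2,3,4} pick 4 [1->4 ok]
  7: obs=y cand={1} pick 1 [4->1 ok]
  8: obs=x cand={0,2,3,4} pick 4 [1->4 ok]
  9: obs=x cand={0,2,3,4} pick 0 [4->0 ok]
  10: obs=y cand={1} pick 1 [0->1 ok]
  11: obs=x cand={0,2,3,4} pick 3 [1->3 ok]
  12: obs=y cand={1} pick 1 [3->1 ok]
  13: obs=x cand={0,2,3,4} pick 3 [1->3 ok]
  14: obs=x cand={0,2,3,4} pick 0 [3->0 ok]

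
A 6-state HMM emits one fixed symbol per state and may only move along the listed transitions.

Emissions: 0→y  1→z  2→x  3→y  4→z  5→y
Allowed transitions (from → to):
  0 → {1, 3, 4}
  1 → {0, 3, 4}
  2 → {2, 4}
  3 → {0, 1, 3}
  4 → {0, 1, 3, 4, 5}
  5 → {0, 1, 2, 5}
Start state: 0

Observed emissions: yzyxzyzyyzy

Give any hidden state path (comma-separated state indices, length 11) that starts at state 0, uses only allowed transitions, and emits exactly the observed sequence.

0,4,5,2,4,5,1,3,3,1,0

  pos 0: y in {0,3,5}, choose 0; start
  pos 1: z in {1,4}, choose 4; 0->4 ok
  pos 2: y in {0,3,5}, choose 5; 4->5 ok
  pos 3: x in {2}, choose 2; 5->2 ok
  pos 4: z in {1,4}, choose 4; 2->4 ok
  pos 5: y in {0,3,5}, choose 5; 4->5 ok
  pos 6: z in {1,4}, choose 1; 5->1 ok
  pos 7: y in {0,3,5}, choose 3; 1->3 ok
  pos 8: y in {0,3,5}, choose 3; 3->3 ok
  pos 9: z in {1,4}, choose 1; 3->1 ok
  pos 10: y in {0,3,5}, choose 0; 1->0 ok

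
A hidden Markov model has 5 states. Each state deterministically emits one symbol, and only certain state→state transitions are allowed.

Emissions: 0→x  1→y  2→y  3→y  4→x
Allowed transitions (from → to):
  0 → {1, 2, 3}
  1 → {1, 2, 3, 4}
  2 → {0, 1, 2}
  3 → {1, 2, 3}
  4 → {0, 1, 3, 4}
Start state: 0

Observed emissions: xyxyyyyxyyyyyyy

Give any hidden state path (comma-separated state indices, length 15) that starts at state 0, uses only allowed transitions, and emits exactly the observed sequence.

0,2,0,3,3,3,2,0,2,2,1,3,3,3,3

  pos 0: x in {0,4}, choose 0; start
  pos 1: y in {1,2,3}, choose 2; 0->2 ok
  pos 2: x in {0,4}, choose 0; 2->0 ok
  pos 3: y in {1,2,3}, choose 3; 0->3 ok
  pos 4: y in {1,2,3}, choose 3; 3->3 ok
  pos 5: y in {1,2,3}, choose 3; 3->3 ok
  pos 6: y in {1,2,3}, choose 2; 3->2 ok
  pos 7: x in {0,4}, choose 0; 2->0 ok
  pos 8: y in {1,2,3}, choose 2; 0->2 ok
  pos 9: y in {1,2,3}, choose 2; 2->2 ok
  pos 10: y in {1,2,3}, choose 1; 2->1 ok
  pos 11: y in {1,2,3}, choose 3; 1->3 ok
  pos 12: y in {1,2,3}, choose 3; 3->3 ok
  pos 13: y in {1,2,3}, choose 3; 3->3 ok
  pos 14: y in {1,2,3}, choose 3; 3->3 ok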